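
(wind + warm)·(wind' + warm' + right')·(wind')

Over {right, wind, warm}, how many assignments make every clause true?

There are 2^3 = 8 truth assignments over (right, wind, warm).
Split on wind. With wind = 1, the clauses containing wind are satisfied and wind' drops from the rest; 0 of the 2^2 = 4 assignments to the other variables satisfy what remains.
With wind = 0, by the same count on the reduced clause set, 2 assignments work.
(One model: right=F, wind=F, warm=T.)
Total: 0 + 2 = 2.

2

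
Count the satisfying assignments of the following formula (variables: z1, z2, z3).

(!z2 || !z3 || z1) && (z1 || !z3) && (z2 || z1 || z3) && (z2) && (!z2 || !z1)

There are 2^3 = 8 truth assignments over (z1, z2, z3).
Check each against the 5 clauses (columns in the order z1, z2, z3):
  F F F  ✗ fails (z2 || z1 || z3)
  F F T  ✗ fails (z1 || !z3)
  F T F  ✓ satisfies all
  F T T  ✗ fails (!z2 || !z3 || z1)
  T F F  ✗ fails (z2)
  T F T  ✗ fails (z2)
  T T F  ✗ fails (!z2 || !z1)
  T T T  ✗ fails (!z2 || !z1)
1 of the 8 rows is a model.

1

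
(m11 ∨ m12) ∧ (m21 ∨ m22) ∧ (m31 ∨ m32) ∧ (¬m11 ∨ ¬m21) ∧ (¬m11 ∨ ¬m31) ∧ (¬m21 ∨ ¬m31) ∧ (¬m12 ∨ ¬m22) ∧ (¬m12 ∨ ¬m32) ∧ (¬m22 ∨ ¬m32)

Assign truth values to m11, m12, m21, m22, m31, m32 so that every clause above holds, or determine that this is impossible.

UNSATISFIABLE

Branch on m11: set m11 = True.
From the singleton clause (¬m21), m21 = False.
From the singleton clause (m22), m22 = True.
From the singleton clause (¬m31), m31 = False.
From the singleton clause (m32), m32 = True.
That conflicts with the unit clause (¬m32).
That branch fails; take m11 = False instead.
From the singleton clause (m12), m12 = True.
From the singleton clause (¬m22), m22 = False.
From the singleton clause (m21), m21 = True.
From the singleton clause (¬m31), m31 = False.
From the singleton clause (m32), m32 = True.
That conflicts with the unit clause (¬m32).
Neither m11 = True nor m11 = False works.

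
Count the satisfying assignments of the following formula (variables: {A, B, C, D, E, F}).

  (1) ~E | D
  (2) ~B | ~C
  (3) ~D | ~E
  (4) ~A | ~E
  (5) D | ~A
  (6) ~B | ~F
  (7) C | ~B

12

There are 2^6 = 64 truth assignments over (A, B, C, D, E, F).
Split on F. With F = 1, the clauses containing F are satisfied and ~F drops from the rest; 6 of the 2^5 = 32 assignments to the other variables satisfy what remains.
With F = 0, by the same count on the reduced clause set, 6 assignments work.
(One model: A=F, B=F, C=F, D=F, E=F, F=F.)
Total: 6 + 6 = 12.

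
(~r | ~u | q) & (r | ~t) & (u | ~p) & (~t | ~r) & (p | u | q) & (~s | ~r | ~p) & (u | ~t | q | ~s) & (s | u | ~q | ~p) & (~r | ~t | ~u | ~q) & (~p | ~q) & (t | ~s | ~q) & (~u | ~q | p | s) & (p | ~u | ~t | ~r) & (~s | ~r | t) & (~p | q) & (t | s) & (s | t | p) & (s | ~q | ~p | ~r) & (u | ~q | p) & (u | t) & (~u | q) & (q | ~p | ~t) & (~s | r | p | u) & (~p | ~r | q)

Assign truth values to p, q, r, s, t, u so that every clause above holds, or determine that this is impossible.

UNSATISFIABLE

Suppose r = 1.
Unit clause (~t) forces t = 0.
Unit clause (~s) forces s = 0.
But (s) is also a unit clause — contradiction.
Undo r and try r = 0.
Unit clause (~t) forces t = 0.
Unit clause (s) forces s = 1.
Unit clause (~q) forces q = 0.
Unit clause (~p) forces p = 0.
Unit clause (u) forces u = 1.
But (~u) is also a unit clause — contradiction.
Either choice for r ends in contradiction.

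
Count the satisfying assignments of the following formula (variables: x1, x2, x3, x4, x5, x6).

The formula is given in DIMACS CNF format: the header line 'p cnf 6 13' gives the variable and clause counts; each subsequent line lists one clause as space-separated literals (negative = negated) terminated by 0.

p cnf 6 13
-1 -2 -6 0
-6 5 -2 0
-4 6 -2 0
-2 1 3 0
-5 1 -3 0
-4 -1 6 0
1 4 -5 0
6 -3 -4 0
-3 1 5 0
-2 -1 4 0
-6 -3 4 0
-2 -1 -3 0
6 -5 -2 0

16

There are 2^6 = 64 truth assignments over (x1, x2, x3, x4, x5, x6).
Split on x4. With x4 = True, the clauses containing x4 are satisfied and ¬x4 drops from the rest; 8 of the 2^5 = 32 assignments to the other variables satisfy what remains.
With x4 = False, by the same count on the reduced clause set, 8 assignments work.
(One model: x1=F, x2=F, x3=F, x4=F, x5=F, x6=F.)
Total: 8 + 8 = 16.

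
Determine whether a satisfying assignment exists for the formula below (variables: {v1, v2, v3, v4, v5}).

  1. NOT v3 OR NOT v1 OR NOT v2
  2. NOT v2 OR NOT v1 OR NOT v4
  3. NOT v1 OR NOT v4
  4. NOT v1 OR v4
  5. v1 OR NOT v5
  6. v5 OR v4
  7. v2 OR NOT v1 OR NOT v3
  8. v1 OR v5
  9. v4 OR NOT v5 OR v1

No, unsatisfiable

Suppose v1 = false.
From the singleton clause (NOT v5), v5 = false.
Now (v5) is unsatisfied and unit — conflict.
Backtrack on v1: now try v1 = true.
From the singleton clause (NOT v4), v4 = false.
Now (v4) is unsatisfied and unit — conflict.
Both values of v1 lead to a conflict.
No assignment satisfies every clause.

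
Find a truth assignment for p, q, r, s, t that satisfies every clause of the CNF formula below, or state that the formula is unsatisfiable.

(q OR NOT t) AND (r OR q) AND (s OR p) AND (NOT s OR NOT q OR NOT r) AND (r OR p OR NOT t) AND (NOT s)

(NOT s) alone gives s = false.
(p) alone gives p = true.
Try q = false.
(NOT t) alone gives t = false.
(r) alone gives r = true.
This assignment satisfies each clause.

p: true,  q: false,  r: true,  s: false,  t: false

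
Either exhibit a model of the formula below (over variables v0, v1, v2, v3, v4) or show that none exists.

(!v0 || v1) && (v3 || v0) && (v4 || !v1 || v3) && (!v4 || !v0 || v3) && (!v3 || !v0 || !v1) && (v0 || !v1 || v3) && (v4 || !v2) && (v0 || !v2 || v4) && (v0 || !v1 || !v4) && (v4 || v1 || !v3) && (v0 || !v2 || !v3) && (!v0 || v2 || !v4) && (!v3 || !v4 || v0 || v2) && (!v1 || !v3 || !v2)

v0=false,  v1=true,  v2=false,  v3=true,  v4=false

Branch on v0: set v0 = false.
The clause (v3) is unit, so v3 = true.
The clause (!v2) is unit, so v2 = false.
The clause (!v4) is unit, so v4 = false.
The clause (v1) is unit, so v1 = true.
This assignment satisfies each clause.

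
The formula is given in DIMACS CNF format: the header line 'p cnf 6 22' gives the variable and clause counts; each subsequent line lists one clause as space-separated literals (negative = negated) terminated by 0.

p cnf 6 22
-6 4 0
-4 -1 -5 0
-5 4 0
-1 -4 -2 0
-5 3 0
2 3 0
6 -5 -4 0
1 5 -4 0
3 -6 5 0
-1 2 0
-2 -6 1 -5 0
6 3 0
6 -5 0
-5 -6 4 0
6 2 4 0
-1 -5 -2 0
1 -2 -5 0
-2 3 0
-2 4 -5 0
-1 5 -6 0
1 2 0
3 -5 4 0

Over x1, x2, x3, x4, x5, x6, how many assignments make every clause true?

There are 2^6 = 64 truth assignments over (x1, x2, x3, x4, x5, x6).
Split on x4. With x4 = True, the clauses containing x4 are satisfied and ¬x4 drops from the rest; 0 of the 2^5 = 32 assignments to the other variables satisfy what remains.
With x4 = False, by the same count on the reduced clause set, 2 assignments work.
Total: 0 + 2 = 2.

2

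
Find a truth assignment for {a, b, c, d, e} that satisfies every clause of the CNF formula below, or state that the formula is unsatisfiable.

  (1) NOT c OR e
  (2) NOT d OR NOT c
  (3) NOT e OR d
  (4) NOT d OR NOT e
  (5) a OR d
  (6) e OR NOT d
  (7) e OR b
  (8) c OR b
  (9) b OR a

Suppose c = false.
Unit clause (b) forces b = true.
Suppose e = false.
Unit clause (NOT d) forces d = false.
Unit clause (a) forces a = true.
This assignment satisfies each clause.

a: true,  b: true,  c: false,  d: false,  e: false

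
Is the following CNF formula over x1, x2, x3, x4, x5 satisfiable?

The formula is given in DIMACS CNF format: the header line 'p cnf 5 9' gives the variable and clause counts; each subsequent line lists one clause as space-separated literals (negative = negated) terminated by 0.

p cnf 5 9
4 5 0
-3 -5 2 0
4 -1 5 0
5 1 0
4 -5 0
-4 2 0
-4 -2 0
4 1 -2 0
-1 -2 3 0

Case x4 = True:
(x2) alone gives x2 = True.
That conflicts with the unit clause (¬x2).
Backtrack on x4: now try x4 = False.
(x5) alone gives x5 = True.
That conflicts with the unit clause (¬x5).
Both values of x4 lead to a conflict.
No assignment satisfies every clause.

No, unsatisfiable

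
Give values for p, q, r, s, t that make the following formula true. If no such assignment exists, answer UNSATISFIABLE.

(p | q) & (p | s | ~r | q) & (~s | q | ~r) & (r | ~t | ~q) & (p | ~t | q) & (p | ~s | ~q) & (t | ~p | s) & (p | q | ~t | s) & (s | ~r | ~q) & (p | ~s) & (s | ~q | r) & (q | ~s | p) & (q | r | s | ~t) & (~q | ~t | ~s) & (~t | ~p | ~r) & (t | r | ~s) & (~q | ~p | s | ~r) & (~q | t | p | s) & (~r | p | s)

Case p = 1:
Case t = 0:
(s) alone gives s = 1.
(r) alone gives r = 1.
(q) alone gives q = 1.
All clauses are satisfied.

p ↦ 1,  q ↦ 1,  r ↦ 1,  s ↦ 1,  t ↦ 0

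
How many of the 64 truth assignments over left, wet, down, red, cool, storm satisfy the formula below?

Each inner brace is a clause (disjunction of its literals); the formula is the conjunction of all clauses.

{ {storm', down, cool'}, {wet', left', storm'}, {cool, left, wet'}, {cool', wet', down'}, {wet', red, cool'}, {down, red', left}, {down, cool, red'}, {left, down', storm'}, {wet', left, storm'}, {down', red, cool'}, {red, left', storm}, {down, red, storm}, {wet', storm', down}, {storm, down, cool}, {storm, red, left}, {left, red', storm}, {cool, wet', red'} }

9

There are 2^6 = 64 truth assignments over (left, wet, down, red, cool, storm).
Split on left. With left = 1, the clauses containing left are satisfied and left' drops from the rest; 8 of the 2^5 = 32 assignments to the other variables satisfy what remains.
With left = 0, by the same count on the reduced clause set, 1 assignment works.
(One model: left=F, wet=F, down=F, red=F, cool=F, storm=T.)
Total: 8 + 1 = 9.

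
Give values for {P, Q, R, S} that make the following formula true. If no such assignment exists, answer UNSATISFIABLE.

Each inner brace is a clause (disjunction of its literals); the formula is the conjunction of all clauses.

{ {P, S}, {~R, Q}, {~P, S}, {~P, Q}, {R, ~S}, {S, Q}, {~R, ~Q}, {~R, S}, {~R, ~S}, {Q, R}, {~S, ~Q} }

Suppose P = 1.
Unit clause (S) forces S = 1.
Unit clause (Q) forces Q = 1.
But (~Q) is also a unit clause — contradiction.
Undo P and try P = 0.
Unit clause (S) forces S = 1.
Unit clause (R) forces R = 1.
But (~R) is also a unit clause — contradiction.
Both values of P lead to a conflict.

UNSATISFIABLE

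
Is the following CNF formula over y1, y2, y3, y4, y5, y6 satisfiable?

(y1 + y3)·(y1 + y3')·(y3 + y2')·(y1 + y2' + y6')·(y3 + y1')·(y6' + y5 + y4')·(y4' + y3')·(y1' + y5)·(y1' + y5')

Try y1 = 1.
From the singleton clause (y3), y3 = 1.
From the singleton clause (y4'), y4 = 0.
From the singleton clause (y5), y5 = 1.
That conflicts with the unit clause (y5').
Undo y1 and try y1 = 0.
From the singleton clause (y3), y3 = 1.
That conflicts with the unit clause (y3').
Neither y1 = 1 nor y1 = 0 works.
No assignment satisfies every clause.

No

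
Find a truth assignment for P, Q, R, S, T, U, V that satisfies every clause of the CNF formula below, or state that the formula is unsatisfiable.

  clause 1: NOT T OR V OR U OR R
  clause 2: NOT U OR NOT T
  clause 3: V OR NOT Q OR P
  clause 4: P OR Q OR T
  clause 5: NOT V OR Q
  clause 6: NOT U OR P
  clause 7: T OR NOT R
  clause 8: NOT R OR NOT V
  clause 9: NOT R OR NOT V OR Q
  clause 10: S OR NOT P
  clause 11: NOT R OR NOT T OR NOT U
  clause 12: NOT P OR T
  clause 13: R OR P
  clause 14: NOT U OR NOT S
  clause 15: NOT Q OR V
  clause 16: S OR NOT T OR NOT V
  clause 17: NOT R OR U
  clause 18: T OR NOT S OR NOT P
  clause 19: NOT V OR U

UNSATISFIABLE

Suppose U = false.
(NOT R) alone gives R = false.
(P) alone gives P = true.
(S) alone gives S = true.
(T) alone gives T = true.
(V) alone gives V = true.
But (NOT V) is also a unit clause — contradiction.
That branch fails; take U = true instead.
(NOT T) alone gives T = false.
(P) alone gives P = true.
But (NOT P) is also a unit clause — contradiction.
Either choice for U ends in contradiction.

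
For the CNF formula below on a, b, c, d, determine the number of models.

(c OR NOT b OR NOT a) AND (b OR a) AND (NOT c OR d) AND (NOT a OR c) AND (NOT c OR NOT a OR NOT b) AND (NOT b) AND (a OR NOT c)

There are 2^4 = 16 truth assignments over (a, b, c, d).
Split on c. With c = true, the clauses containing c are satisfied and NOT c drops from the rest; 1 of the 2^3 = 8 assignments to the other variables satisfy what remains.
With c = false, by the same count on the reduced clause set, 0 assignments work.
(One model: a=T, b=F, c=T, d=T.)
Total: 1 + 0 = 1.

1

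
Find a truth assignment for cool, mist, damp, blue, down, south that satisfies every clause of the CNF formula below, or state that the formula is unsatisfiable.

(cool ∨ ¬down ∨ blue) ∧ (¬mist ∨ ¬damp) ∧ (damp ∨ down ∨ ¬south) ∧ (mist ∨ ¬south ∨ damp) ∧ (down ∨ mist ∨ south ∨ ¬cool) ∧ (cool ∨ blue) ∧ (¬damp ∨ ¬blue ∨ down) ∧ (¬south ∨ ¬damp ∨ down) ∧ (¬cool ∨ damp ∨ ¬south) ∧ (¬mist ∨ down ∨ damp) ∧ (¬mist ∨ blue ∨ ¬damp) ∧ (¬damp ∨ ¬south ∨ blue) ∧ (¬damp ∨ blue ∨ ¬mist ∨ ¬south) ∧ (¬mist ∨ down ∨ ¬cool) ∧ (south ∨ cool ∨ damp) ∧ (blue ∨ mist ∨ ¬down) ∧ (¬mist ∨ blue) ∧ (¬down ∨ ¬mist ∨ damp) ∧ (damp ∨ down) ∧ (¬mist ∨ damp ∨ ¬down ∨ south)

Suppose mist = False.
Suppose south = False.
Suppose down = True.
The clause (blue) is unit, so blue = True.
Suppose cool = True.
All clauses hold; damp can take either value.

cool ↦ True,  mist ↦ False,  damp ↦ True,  blue ↦ True,  down ↦ True,  south ↦ False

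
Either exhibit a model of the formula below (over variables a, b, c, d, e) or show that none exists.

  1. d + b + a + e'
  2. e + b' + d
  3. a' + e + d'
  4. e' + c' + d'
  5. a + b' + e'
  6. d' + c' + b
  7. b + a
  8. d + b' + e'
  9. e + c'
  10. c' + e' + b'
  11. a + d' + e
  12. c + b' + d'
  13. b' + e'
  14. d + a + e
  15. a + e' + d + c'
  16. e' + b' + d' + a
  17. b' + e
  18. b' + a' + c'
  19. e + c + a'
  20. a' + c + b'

Try b = 0.
Unit clause (a) forces a = 1.
Try e = 1.
Try c = 1.
Unit clause (d') forces d = 0.
All clauses are satisfied.

a ↦ 1, b ↦ 0, c ↦ 1, d ↦ 0, e ↦ 1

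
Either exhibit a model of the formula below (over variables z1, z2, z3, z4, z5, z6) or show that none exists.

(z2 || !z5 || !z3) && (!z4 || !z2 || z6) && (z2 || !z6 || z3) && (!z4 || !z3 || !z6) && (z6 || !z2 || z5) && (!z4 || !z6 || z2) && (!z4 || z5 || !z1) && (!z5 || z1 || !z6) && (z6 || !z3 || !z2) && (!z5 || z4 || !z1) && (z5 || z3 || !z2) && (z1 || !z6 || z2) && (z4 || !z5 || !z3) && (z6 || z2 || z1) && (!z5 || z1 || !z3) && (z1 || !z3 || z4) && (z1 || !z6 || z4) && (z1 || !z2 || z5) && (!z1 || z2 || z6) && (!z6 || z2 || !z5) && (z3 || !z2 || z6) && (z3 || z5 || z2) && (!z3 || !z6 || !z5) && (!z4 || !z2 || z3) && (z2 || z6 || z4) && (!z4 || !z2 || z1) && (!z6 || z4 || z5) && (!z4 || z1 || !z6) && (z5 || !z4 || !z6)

UNSATISFIABLE

Branch on z2: set z2 = true.
Branch on z4: set z4 = false.
Branch on z6: set z6 = true.
From the singleton clause (z1), z1 = true.
From the singleton clause (!z5), z5 = false.
But (z5) is also a unit clause — contradiction.
So z6 must be the other value — set z6 = false.
From the singleton clause (z5), z5 = true.
From the singleton clause (!z3), z3 = false.
But (z3) is also a unit clause — contradiction.
Either choice for z6 ends in contradiction.
So z4 must be the other value — set z4 = true.
From the singleton clause (z6), z6 = true.
From the singleton clause (!z3), z3 = false.
But (z3) is also a unit clause — contradiction.
Either choice for z4 ends in contradiction.
So z2 must be the other value — set z2 = false.
Branch on z5: set z5 = false.
From the singleton clause (z3), z3 = true.
Branch on z4: set z4 = false.
From the singleton clause (z1), z1 = true.
From the singleton clause (z6), z6 = true.
But (!z6) is also a unit clause — contradiction.
So z4 must be the other value — set z4 = true.
From the singleton clause (!z6), z6 = false.
From the singleton clause (!z1), z1 = false.
But (z1) is also a unit clause — contradiction.
Either choice for z4 ends in contradiction.
So z5 must be the other value — set z5 = true.
From the singleton clause (!z3), z3 = false.
From the singleton clause (!z6), z6 = false.
From the singleton clause (z1), z1 = true.
But (!z1) is also a unit clause — contradiction.
Either choice for z5 ends in contradiction.
Either choice for z2 ends in contradiction.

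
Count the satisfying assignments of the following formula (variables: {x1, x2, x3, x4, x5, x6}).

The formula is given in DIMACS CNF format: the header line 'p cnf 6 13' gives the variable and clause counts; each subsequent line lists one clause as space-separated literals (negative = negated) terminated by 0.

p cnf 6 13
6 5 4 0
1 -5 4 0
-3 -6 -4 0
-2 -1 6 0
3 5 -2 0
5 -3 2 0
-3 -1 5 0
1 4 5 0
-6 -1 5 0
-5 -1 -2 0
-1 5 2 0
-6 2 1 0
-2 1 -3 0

12

There are 2^6 = 64 truth assignments over (x1, x2, x3, x4, x5, x6).
Split on x3. With x3 = True, the clauses containing x3 are satisfied and ¬x3 drops from the rest; 4 of the 2^5 = 32 assignments to the other variables satisfy what remains.
With x3 = False, by the same count on the reduced clause set, 8 assignments work.
Total: 4 + 8 = 12.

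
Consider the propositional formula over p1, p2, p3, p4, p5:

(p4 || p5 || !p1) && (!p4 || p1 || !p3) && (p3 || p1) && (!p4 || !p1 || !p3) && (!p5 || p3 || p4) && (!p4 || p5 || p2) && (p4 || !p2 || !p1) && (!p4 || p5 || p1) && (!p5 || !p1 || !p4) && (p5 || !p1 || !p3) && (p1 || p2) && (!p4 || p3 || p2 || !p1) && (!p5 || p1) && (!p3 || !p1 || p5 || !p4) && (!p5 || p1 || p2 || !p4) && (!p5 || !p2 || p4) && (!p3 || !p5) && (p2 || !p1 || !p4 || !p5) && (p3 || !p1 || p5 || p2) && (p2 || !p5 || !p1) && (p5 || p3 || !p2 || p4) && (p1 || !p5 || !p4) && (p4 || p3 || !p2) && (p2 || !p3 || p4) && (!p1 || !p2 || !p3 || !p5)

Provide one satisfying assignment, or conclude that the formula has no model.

Suppose p3 = true.
(!p5) alone gives p5 = false.
(!p1) alone gives p1 = false.
(!p4) alone gives p4 = false.
(p2) alone gives p2 = true.
This assignment satisfies each clause.

p1: false,  p2: true,  p3: true,  p4: false,  p5: false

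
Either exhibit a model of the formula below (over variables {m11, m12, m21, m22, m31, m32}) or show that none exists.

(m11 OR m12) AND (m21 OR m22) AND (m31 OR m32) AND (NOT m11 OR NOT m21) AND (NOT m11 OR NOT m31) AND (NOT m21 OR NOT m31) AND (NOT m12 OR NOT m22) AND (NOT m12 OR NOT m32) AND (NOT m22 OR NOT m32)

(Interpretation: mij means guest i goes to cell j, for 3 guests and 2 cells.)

Branch on m11: set m11 = true.
Unit clause (NOT m21) forces m21 = false.
Unit clause (m22) forces m22 = true.
Unit clause (NOT m31) forces m31 = false.
Unit clause (m32) forces m32 = true.
Now (NOT m32) is unsatisfied and unit — conflict.
Undo m11 and try m11 = false.
Unit clause (m12) forces m12 = true.
Unit clause (NOT m22) forces m22 = false.
Unit clause (m21) forces m21 = true.
Unit clause (NOT m31) forces m31 = false.
Unit clause (m32) forces m32 = true.
Now (NOT m32) is unsatisfied and unit — conflict.
Either choice for m11 ends in contradiction.

UNSATISFIABLE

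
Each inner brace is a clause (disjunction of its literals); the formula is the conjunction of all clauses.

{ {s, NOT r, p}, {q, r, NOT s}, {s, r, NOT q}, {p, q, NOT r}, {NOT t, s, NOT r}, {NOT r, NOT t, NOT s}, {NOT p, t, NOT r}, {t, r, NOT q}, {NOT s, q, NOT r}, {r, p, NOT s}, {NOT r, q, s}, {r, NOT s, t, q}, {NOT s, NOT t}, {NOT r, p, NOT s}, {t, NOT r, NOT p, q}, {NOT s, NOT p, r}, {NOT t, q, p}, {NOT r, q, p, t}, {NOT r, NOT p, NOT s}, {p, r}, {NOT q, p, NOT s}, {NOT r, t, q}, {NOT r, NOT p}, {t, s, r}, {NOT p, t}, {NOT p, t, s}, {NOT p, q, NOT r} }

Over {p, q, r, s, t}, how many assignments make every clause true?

1

There are 2^5 = 32 truth assignments over (p, q, r, s, t).
Split on q. With q = true, the clauses containing q are satisfied and NOT q drops from the rest; 0 of the 2^4 = 16 assignments to the other variables satisfy what remains.
With q = false, by the same count on the reduced clause set, 1 assignment works.
(One model: p=T, q=F, r=F, s=F, t=T.)
Total: 0 + 1 = 1.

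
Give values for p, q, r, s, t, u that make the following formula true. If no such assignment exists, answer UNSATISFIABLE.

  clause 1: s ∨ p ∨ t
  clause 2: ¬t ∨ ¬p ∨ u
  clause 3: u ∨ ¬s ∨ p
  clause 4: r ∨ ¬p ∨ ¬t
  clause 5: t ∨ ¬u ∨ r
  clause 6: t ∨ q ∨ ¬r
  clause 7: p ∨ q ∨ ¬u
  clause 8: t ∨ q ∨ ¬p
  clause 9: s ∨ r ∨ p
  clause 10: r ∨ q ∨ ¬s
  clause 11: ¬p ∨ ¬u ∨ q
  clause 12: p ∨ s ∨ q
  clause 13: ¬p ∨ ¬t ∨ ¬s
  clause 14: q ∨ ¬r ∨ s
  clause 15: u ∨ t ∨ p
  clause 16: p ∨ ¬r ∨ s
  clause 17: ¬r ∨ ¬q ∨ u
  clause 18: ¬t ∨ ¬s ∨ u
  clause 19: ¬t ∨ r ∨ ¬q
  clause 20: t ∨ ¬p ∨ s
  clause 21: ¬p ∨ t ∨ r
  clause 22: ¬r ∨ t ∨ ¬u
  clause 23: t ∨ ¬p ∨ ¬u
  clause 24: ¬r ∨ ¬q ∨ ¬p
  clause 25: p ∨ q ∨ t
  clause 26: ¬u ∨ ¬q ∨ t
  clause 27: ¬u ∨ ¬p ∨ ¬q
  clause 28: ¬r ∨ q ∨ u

Case s = True:
Case u = True:
Case t = True:
(¬p) alone gives p = False.
(q) alone gives q = True.
(r) alone gives r = True.
Every clause now holds.

p=False; q=True; r=True; s=True; t=True; u=True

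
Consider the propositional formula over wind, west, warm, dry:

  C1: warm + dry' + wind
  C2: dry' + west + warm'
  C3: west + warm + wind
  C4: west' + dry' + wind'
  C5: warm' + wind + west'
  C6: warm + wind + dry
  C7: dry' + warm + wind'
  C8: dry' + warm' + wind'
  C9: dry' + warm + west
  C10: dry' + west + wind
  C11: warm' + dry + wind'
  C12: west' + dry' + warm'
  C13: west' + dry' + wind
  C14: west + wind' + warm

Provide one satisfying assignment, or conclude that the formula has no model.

Case warm = 0:
Case dry = 0:
Unit clause (wind) forces wind = 1.
Unit clause (west) forces west = 1.
All clauses are satisfied.

wind=1,  west=1,  warm=0,  dry=0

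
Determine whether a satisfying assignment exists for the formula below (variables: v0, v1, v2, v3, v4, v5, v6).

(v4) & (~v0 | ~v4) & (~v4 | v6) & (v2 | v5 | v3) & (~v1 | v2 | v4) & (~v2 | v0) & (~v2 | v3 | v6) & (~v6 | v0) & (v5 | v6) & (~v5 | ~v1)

Unit clause (v4) forces v4 = 1.
Unit clause (~v0) forces v0 = 0.
Unit clause (v6) forces v6 = 1.
But (~v6) is also a unit clause — contradiction.
No assignment satisfies every clause.

No, unsatisfiable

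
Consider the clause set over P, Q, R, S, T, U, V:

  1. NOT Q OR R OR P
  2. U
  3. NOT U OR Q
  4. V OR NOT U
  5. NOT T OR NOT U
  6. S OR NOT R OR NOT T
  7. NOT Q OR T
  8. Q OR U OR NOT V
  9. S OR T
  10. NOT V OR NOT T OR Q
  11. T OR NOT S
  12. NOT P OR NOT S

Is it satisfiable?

The clause (U) is unit, so U = true.
The clause (Q) is unit, so Q = true.
The clause (V) is unit, so V = true.
The clause (NOT T) is unit, so T = false.
That conflicts with the unit clause (T).
No assignment satisfies every clause.

No, unsatisfiable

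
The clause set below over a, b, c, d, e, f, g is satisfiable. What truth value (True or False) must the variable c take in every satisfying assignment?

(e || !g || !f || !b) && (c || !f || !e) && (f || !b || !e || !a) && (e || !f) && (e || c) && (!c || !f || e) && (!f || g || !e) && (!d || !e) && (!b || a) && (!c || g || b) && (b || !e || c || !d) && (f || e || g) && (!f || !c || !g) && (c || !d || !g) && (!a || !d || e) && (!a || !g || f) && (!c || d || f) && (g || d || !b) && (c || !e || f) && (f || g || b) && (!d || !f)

Suppose c = false.
The clause (e) is unit, so e = true.
The clause (!f) is unit, so f = false.
Now (f) is unsatisfied and unit — conflict.
So every satisfying assignment has c = True.

True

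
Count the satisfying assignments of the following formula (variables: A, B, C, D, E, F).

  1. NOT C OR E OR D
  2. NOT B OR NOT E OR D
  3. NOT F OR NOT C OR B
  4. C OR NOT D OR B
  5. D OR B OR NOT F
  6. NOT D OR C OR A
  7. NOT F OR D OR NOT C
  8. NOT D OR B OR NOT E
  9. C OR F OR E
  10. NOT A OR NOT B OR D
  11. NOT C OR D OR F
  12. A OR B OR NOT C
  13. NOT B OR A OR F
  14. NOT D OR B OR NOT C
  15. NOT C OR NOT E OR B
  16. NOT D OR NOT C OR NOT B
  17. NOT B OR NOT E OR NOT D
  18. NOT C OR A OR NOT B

There are 2^6 = 64 truth assignments over (A, B, C, D, E, F).
Split on B. With B = true, the clauses containing B are satisfied and NOT B drops from the rest; 2 of the 2^5 = 32 assignments to the other variables satisfy what remains.
With B = false, by the same count on the reduced clause set, 2 assignments work.
(One model: A=F, B=F, C=F, D=F, E=T, F=F.)
Total: 2 + 2 = 4.

4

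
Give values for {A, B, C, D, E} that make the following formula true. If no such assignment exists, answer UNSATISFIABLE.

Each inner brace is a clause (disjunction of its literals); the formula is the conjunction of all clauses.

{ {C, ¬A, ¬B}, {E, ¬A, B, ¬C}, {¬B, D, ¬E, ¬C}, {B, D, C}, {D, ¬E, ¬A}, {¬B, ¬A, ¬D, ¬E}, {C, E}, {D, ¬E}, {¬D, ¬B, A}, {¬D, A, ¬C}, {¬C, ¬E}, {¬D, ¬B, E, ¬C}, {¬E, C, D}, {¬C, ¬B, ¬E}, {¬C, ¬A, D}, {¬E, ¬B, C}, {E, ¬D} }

Suppose C = True.
(¬E) alone gives E = False.
(¬D) alone gives D = False.
(¬A) alone gives A = False.
No clause remains; B is free.

A ↦ False, B ↦ True, C ↦ True, D ↦ False, E ↦ False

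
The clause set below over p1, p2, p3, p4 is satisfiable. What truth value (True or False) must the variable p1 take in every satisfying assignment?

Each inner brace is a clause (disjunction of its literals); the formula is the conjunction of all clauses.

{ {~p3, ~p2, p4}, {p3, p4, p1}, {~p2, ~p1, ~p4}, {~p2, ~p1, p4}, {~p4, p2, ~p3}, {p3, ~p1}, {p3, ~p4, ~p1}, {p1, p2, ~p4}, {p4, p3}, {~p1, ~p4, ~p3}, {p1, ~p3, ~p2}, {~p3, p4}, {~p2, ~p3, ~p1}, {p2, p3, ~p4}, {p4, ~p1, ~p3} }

False

Suppose p1 = 1.
From the singleton clause (p3), p3 = 1.
From the singleton clause (~p4), p4 = 0.
Now (p4) is unsatisfied and unit — conflict.
So every satisfying assignment has p1 = False.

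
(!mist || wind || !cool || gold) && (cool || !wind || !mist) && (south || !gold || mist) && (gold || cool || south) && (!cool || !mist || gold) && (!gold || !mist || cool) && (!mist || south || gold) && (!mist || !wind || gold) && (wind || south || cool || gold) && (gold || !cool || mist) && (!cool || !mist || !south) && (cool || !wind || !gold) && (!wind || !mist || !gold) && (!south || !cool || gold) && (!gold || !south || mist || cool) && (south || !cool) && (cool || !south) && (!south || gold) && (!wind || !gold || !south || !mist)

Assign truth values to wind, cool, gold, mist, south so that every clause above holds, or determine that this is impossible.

wind ↦ false,  cool ↦ true,  gold ↦ true,  mist ↦ false,  south ↦ true

Case south = true:
The clause (cool) is unit, so cool = true.
The clause (!mist) is unit, so mist = false.
The clause (gold) is unit, so gold = true.
All clauses hold; wind can take either value.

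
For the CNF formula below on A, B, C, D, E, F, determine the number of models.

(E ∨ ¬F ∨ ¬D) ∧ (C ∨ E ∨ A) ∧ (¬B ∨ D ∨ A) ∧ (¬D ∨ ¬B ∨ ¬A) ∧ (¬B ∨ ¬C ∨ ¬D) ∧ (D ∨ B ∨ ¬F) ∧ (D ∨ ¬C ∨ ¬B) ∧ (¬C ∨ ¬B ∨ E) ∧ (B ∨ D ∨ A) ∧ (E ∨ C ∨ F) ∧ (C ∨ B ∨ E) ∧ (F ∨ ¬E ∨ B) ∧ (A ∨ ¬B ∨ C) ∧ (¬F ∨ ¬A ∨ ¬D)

8

There are 2^6 = 64 truth assignments over (A, B, C, D, E, F).
Split on C. With C = True, the clauses containing C are satisfied and ¬C drops from the rest; 4 of the 2^5 = 32 assignments to the other variables satisfy what remains.
With C = False, by the same count on the reduced clause set, 4 assignments work.
(One model: A=F, B=F, C=F, D=T, E=T, F=T.)
Total: 4 + 4 = 8.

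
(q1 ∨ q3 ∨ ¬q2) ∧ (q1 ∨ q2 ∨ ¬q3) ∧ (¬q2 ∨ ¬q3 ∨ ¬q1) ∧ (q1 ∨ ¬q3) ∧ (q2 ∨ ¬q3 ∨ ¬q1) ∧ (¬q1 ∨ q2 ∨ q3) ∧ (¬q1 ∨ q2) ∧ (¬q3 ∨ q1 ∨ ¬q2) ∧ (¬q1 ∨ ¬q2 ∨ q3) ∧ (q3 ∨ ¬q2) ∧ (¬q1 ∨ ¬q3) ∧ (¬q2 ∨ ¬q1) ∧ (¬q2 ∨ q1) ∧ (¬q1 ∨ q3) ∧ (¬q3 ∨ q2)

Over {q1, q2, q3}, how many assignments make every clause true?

There are 2^3 = 8 truth assignments over (q1, q2, q3).
Split on q1. With q1 = True, the clauses containing q1 are satisfied and ¬q1 drops from the rest; 0 of the 2^2 = 4 assignments to the other variables satisfy what remains.
With q1 = False, by the same count on the reduced clause set, 1 assignment works.
(One model: q1=F, q2=F, q3=F.)
Total: 0 + 1 = 1.

1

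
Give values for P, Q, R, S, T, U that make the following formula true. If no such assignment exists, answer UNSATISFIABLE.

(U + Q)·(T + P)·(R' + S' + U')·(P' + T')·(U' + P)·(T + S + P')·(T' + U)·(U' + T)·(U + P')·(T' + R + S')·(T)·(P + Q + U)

From the singleton clause (T), T = 1.
From the singleton clause (P'), P = 0.
From the singleton clause (U'), U = 0.
That conflicts with the unit clause (U).

UNSATISFIABLE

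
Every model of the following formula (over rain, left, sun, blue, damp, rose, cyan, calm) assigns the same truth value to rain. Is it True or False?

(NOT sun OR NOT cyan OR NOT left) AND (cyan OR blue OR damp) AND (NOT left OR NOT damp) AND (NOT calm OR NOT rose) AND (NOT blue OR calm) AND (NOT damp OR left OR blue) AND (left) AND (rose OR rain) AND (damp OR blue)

Suppose rain = false.
(left) alone gives left = true.
(NOT damp) alone gives damp = false.
(rose) alone gives rose = true.
(NOT calm) alone gives calm = false.
(NOT blue) alone gives blue = false.
Now (blue) is unsatisfied and unit — conflict.
So every satisfying assignment has rain = True.

True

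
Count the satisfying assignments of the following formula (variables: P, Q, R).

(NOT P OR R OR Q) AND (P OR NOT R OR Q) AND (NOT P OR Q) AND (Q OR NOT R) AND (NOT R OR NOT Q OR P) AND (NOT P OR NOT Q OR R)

3

There are 2^3 = 8 truth assignments over (P, Q, R).
Split on Q. With Q = true, the clauses containing Q are satisfied and NOT Q drops from the rest; 2 of the 2^2 = 4 assignments to the other variables satisfy what remains.
With Q = false, by the same count on the reduced clause set, 1 assignment works.
(One model: P=F, Q=F, R=F.)
Total: 2 + 1 = 3.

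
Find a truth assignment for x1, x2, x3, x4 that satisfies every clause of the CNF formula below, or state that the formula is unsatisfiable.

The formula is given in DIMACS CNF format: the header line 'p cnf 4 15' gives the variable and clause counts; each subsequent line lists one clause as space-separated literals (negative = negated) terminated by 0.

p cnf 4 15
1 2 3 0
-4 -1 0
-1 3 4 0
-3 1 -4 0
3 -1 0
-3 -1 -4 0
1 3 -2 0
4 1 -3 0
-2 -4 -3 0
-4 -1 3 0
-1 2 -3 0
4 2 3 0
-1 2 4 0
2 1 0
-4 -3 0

x1: True; x2: True; x3: True; x4: False

Try x4 = False.
Try x1 = True.
The clause (x3) is unit, so x3 = True.
The clause (x2) is unit, so x2 = True.
All clauses are satisfied.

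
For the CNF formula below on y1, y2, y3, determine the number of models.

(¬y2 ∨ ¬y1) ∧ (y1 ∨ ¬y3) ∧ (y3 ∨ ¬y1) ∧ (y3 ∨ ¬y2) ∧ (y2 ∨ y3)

There are 2^3 = 8 truth assignments over (y1, y2, y3).
Check each against the 5 clauses (columns in the order y1, y2, y3):
  F F F  ✗ fails (y2 ∨ y3)
  F F T  ✗ fails (y1 ∨ ¬y3)
  F T F  ✗ fails (y3 ∨ ¬y2)
  F T T  ✗ fails (y1 ∨ ¬y3)
  T F F  ✗ fails (y3 ∨ ¬y1)
  T F T  ✓ satisfies all
  T T F  ✗ fails (¬y2 ∨ ¬y1)
  T T T  ✗ fails (¬y2 ∨ ¬y1)
1 of the 8 rows is a model.

1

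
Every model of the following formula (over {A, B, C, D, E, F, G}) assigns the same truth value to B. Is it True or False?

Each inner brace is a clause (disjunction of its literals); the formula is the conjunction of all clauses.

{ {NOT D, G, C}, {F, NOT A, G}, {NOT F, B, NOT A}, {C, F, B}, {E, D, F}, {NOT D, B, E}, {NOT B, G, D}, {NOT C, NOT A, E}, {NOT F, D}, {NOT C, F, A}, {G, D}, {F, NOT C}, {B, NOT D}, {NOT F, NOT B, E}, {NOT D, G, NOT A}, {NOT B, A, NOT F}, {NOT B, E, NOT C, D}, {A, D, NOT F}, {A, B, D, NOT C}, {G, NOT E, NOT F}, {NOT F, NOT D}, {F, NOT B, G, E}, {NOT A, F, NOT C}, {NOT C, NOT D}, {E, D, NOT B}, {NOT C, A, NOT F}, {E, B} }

True

Suppose B = false.
From the singleton clause (NOT D), D = false.
From the singleton clause (NOT F), F = false.
From the singleton clause (C), C = true.
That conflicts with the unit clause (NOT C).
So every satisfying assignment has B = True.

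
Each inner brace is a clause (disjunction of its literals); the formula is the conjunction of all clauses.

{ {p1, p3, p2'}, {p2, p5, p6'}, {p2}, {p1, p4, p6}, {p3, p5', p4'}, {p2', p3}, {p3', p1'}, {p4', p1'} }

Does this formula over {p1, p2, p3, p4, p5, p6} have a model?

Satisfiable

From the singleton clause (p2), p2 = 1.
From the singleton clause (p3), p3 = 1.
From the singleton clause (p1'), p1 = 0.
Case p4 = 1:
No clause remains; p5, p6 are free.
A satisfying assignment: p1=0, p2=1, p3=1, p4=1, p5=0, p6=1.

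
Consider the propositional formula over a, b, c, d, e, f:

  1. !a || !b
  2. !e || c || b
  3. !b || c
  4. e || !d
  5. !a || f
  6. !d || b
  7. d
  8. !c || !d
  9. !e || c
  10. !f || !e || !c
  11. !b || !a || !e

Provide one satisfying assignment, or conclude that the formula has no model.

(d) alone gives d = true.
(e) alone gives e = true.
(b) alone gives b = true.
(!a) alone gives a = false.
(c) alone gives c = true.
Now (!c) is unsatisfied and unit — conflict.

UNSATISFIABLE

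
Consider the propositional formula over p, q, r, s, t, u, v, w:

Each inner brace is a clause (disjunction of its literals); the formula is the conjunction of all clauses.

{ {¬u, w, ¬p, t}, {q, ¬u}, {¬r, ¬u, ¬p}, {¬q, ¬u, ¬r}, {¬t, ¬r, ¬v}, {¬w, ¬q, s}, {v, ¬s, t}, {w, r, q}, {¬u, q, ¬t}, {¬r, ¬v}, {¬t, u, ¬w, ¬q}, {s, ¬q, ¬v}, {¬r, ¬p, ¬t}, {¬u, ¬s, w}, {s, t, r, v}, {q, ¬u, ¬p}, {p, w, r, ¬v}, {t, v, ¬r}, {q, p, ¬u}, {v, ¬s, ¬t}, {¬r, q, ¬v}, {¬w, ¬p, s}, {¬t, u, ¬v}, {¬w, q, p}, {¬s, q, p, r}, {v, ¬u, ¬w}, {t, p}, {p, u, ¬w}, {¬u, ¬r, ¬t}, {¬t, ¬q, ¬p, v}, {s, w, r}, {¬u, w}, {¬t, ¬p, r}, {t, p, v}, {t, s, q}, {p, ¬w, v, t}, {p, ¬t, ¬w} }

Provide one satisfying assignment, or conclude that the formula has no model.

Branch on q: set q = False.
From the singleton clause (¬u), u = False.
Branch on w: set w = False.
From the singleton clause (r), r = True.
From the singleton clause (¬v), v = False.
From the singleton clause (t), t = True.
From the singleton clause (¬p), p = False.
From the singleton clause (¬s), s = False.
All clauses are satisfied.

p: False; q: False; r: True; s: False; t: True; u: False; v: False; w: False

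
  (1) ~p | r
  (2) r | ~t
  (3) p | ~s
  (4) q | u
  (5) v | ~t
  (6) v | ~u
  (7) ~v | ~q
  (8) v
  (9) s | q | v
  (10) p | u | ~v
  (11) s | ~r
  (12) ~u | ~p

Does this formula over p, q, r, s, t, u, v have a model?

Unit clause (v) forces v = 1.
Unit clause (~q) forces q = 0.
Unit clause (u) forces u = 1.
Unit clause (~p) forces p = 0.
Unit clause (~s) forces s = 0.
Unit clause (~r) forces r = 0.
Unit clause (~t) forces t = 0.
Every clause now holds.
A satisfying assignment: p: 0,  q: 0,  r: 0,  s: 0,  t: 0,  u: 1,  v: 1.

Yes, satisfiable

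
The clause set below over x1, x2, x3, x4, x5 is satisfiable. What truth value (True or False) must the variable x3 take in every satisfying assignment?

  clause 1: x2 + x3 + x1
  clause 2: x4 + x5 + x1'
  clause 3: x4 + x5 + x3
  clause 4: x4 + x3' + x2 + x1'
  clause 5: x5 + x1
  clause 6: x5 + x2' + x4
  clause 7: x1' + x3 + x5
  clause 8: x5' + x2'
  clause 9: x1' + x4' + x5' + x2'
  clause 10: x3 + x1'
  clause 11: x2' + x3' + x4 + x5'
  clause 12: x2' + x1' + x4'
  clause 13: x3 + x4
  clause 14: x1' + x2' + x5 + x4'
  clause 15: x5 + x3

True

Suppose x3 = 0.
(x1') alone gives x1 = 0.
(x2) alone gives x2 = 1.
(x5) alone gives x5 = 1.
Now (x5') is unsatisfied and unit — conflict.
So every satisfying assignment has x3 = True.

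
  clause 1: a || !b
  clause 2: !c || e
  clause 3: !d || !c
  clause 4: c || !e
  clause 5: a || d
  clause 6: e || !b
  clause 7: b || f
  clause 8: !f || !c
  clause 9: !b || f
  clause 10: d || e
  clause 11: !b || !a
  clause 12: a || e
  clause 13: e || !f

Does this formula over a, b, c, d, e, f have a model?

No, unsatisfiable

Case a = true:
Unit clause (!b) forces b = false.
Unit clause (f) forces f = true.
Unit clause (!c) forces c = false.
Unit clause (!e) forces e = false.
That conflicts with the unit clause (e).
Backtrack on a: now try a = false.
Unit clause (!b) forces b = false.
Unit clause (d) forces d = true.
Unit clause (!c) forces c = false.
Unit clause (!e) forces e = false.
That conflicts with the unit clause (e).
Either choice for a ends in contradiction.
No assignment satisfies every clause.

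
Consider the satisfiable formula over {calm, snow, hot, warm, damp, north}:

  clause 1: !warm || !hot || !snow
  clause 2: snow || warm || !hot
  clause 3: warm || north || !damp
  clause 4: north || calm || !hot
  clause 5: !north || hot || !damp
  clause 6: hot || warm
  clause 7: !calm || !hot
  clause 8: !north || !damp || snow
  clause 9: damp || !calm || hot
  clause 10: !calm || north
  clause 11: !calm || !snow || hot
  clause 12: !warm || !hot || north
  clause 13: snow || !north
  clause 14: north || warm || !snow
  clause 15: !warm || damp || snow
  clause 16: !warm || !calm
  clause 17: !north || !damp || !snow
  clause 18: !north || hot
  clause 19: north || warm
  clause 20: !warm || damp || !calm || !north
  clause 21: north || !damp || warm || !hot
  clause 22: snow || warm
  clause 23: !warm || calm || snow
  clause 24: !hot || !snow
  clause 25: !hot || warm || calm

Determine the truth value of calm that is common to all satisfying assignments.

Suppose calm = true.
From the singleton clause (!hot), hot = false.
From the singleton clause (warm), warm = true.
But (!warm) is also a unit clause — contradiction.
So every satisfying assignment has calm = False.

False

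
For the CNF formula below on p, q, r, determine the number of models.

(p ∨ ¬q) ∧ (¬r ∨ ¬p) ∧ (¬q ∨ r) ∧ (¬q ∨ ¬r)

3

There are 2^3 = 8 truth assignments over (p, q, r).
Check each against the 4 clauses (columns in the order p, q, r):
  F F F  ✓ satisfies all
  F F T  ✓ satisfies all
  F T F  ✗ fails (p ∨ ¬q)
  F T T  ✗ fails (p ∨ ¬q)
  T F F  ✓ satisfies all
  T F T  ✗ fails (¬r ∨ ¬p)
  T T F  ✗ fails (¬q ∨ r)
  T T T  ✗ fails (¬r ∨ ¬p)
3 of the 8 rows are models.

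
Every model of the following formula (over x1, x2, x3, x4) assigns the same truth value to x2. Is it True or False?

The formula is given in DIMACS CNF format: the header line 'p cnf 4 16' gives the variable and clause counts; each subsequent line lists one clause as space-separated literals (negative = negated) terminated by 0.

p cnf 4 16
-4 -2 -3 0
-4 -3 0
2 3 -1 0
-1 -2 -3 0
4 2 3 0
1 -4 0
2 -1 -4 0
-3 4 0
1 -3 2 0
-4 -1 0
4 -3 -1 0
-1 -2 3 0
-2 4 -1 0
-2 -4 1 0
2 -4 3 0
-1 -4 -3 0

Suppose x2 = False.
Branch on x4: set x4 = False.
From the singleton clause (x3), x3 = True.
But (¬x3) is also a unit clause — contradiction.
Undo x4 and try x4 = True.
From the singleton clause (¬x3), x3 = False.
But (x3) is also a unit clause — contradiction.
Neither x4 = True nor x4 = False works.
So every satisfying assignment has x2 = True.

True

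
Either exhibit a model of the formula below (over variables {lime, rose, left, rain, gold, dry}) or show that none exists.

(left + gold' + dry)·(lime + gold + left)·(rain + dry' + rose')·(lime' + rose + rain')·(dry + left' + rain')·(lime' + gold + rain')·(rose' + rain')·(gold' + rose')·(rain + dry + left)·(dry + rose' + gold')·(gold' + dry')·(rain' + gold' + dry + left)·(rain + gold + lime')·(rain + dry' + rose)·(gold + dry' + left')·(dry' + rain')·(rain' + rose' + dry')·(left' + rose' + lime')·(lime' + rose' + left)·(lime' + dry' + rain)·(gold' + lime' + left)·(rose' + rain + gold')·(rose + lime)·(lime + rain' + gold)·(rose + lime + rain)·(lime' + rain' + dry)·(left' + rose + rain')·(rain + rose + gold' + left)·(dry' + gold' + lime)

lime ↦ 0, rose ↦ 1, left ↦ 1, rain ↦ 0, gold ↦ 0, dry ↦ 0

Case rose = 1:
From the singleton clause (rain'), rain = 0.
From the singleton clause (dry'), dry = 0.
From the singleton clause (gold'), gold = 0.
From the singleton clause (left), left = 1.
From the singleton clause (lime'), lime = 0.
Every clause now holds.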